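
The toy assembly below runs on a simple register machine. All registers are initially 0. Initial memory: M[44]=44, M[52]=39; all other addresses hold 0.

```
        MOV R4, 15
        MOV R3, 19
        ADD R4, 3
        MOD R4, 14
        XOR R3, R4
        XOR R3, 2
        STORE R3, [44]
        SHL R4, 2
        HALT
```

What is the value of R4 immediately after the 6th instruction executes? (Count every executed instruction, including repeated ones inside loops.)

after MOV R4, 15: R4=15
after MOV R3, 19: R3=19
after ADD R4, 3: R4=15+3=18
after MOD R4, 14: R4=18%14=4
after XOR R3, R4: R3=19^4=23
after XOR R3, 2: R3=23^2=21
After step 6: R4 = 4.

4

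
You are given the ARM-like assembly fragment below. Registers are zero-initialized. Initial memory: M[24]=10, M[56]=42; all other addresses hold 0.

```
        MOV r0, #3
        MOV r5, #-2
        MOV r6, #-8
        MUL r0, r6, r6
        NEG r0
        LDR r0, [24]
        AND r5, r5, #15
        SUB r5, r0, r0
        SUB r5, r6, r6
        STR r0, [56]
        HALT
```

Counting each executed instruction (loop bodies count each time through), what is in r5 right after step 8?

MOV r0, #3 → r0=3
MOV r5, #-2 → r5=-2
MOV r6, #-8 → r6=-8
MUL r0, r6, r6 → r0=(-8)*(-8)=64
NEG r0 → r0=-(64)=-64
LDR r0, [24] → r0=M[24]=10
AND r5, r5, #15 → r5=(-2)&15=14
SUB r5, r0, r0 → r5=10-10=0
After step 8: r5 = 0.

0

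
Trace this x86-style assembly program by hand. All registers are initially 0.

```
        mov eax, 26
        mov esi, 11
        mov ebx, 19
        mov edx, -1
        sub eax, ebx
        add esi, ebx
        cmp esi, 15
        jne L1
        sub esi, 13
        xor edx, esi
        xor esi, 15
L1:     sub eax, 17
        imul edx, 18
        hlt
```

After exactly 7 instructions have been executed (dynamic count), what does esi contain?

mov eax, 26 → eax=26
mov esi, 11 → esi=11
mov ebx, 19 → ebx=19
mov edx, -1 → edx=-1
sub eax, ebx → eax=26-19=7
add esi, ebx → esi=11+19=30
cmp esi, 15  (cmp 30,15)
After step 7: esi = 30.

30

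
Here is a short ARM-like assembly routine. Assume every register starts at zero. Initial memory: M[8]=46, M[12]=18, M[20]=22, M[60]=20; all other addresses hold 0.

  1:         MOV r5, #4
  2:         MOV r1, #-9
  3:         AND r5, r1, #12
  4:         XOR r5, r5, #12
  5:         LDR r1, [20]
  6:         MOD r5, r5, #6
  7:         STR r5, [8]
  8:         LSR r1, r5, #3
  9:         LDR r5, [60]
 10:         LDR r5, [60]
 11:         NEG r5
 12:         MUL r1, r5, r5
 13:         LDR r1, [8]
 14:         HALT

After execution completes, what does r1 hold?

after MOV r5, #4: r5=4
after MOV r1, #-9: r1=-9
after AND r5, r1, #12: r5=(-9)&12=4
after XOR r5, r5, #12: r5=4^12=8
after LDR r1, [20]: r1=M[20]=22
after MOD r5, r5, #6: r5=8%6=2
STR r5, [8] → M[8]=2
after LSR r1, r5, #3: r1=2>>3=0
after LDR r5, [60]: r5=M[60]=20
after LDR r5, [60]: r5=M[60]=20
after NEG r5: r5=-(20)=-20
after MUL r1, r5, r5: r1=(-20)*(-20)=400
after LDR r1, [8]: r1=M[8]=2
halt.

2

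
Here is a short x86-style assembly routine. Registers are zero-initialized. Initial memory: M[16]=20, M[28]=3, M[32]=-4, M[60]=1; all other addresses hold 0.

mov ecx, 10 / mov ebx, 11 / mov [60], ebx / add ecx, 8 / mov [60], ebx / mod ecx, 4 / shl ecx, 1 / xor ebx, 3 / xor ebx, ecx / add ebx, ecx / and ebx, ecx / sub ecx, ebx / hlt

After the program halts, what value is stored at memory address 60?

11

mov ecx, 10 → ecx=10
mov ebx, 11 → ebx=11
mov [60], ebx → M[60]=11
add ecx, 8 → ecx=10+8=18
mov [60], ebx → M[60]=11
mod ecx, 4 → ecx=18%4=2
shl ecx, 1 → ecx=2<<1=4
xor ebx, 3 → ebx=11^3=8
xor ebx, ecx → ebx=8^4=12
add ebx, ecx → ebx=12+4=16
and ebx, ecx → ebx=16&4=0
sub ecx, ebx → ecx=4-0=4
halt.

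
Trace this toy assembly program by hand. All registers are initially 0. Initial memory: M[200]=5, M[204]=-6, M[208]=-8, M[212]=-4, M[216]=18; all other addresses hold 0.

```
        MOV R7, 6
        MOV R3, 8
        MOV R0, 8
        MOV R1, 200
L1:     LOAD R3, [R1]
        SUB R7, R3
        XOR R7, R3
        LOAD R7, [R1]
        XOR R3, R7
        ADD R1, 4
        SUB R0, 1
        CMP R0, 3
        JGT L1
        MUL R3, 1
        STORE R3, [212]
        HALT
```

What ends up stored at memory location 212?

0

MOV R7, 6 → R7=6
MOV R3, 8 → R3=8
MOV R0, 8 → R0=8
MOV R1, 200 → R1=200
LOAD R3, [R1] → R3=M[200]=5
SUB R7, R3 → R7=6-5=1
XOR R7, R3 → R7=1^5=4
LOAD R7, [R1] → R7=M[200]=5
XOR R3, R7 → R3=5^5=0
ADD R1, 4 → R1=200+4=204
SUB R0, 1 → R0=8-1=7
CMP R0, 3  (cmp 7,3)
JGT L1: taken
LOAD R3, [R1] → R3=M[204]=-6
SUB R7, R3 → R7=5-(-6)=11
XOR R7, R3 → R7=11^(-6)=-15
LOAD R7, [R1] → R7=M[204]=-6
XOR R3, R7 → R3=(-6)^(-6)=0
ADD R1, 4 → R1=204+4=208
SUB R0, 1 → R0=7-1=6
CMP R0, 3  (cmp 6,3)
JGT L1: taken
LOAD R3, [R1] → R3=M[208]=-8
SUB R7, R3 → R7=(-6)-(-8)=2
XOR R7, R3 → R7=2^(-8)=-6
LOAD R7, [R1] → R7=M[208]=-8
XOR R3, R7 → R3=(-8)^(-8)=0
ADD R1, 4 → R1=208+4=212
SUB R0, 1 → R0=6-1=5
CMP R0, 3  (cmp 5,3)
JGT L1: taken
LOAD R3, [R1] → R3=M[212]=-4
SUB R7, R3 → R7=(-8)-(-4)=-4
XOR R7, R3 → R7=(-4)^(-4)=0
LOAD R7, [R1] → R7=M[212]=-4
XOR R3, R7 → R3=(-4)^(-4)=0
ADD R1, 4 → R1=212+4=216
SUB R0, 1 → R0=5-1=4
CMP R0, 3  (cmp 4,3)
JGT L1: taken
LOAD R3, [R1] → R3=M[216]=18
SUB R7, R3 → R7=(-4)-18=-22
XOR R7, R3 → R7=(-22)^18=-8
LOAD R7, [R1] → R7=M[216]=18
XOR R3, R7 → R3=18^18=0
ADD R1, 4 → R1=216+4=220
SUB R0, 1 → R0=4-1=3
CMP R0, 3  (cmp 3,3)
JGT L1: not taken
MUL R3, 1 → R3=0*1=0
STORE R3, [212] → M[212]=0
halt.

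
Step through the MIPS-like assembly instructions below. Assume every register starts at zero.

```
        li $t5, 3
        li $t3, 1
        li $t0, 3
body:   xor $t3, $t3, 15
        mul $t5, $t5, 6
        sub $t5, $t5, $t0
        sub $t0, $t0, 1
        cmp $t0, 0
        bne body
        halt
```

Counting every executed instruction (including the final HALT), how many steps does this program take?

22

li $t5, 3 → $t5=3
li $t3, 1 → $t3=1
li $t0, 3 → $t0=3
xor $t3, $t3, 15 → $t3=1^15=14
mul $t5, $t5, 6 → $t5=3*6=18
sub $t5, $t5, $t0 → $t5=18-3=15
sub $t0, $t0, 1 → $t0=3-1=2
cmp $t0, 0  (cmp 2,0)
bne body: taken
xor $t3, $t3, 15 → $t3=14^15=1
mul $t5, $t5, 6 → $t5=15*6=90
sub $t5, $t5, $t0 → $t5=90-2=88
sub $t0, $t0, 1 → $t0=2-1=1
cmp $t0, 0  (cmp 1,0)
bne body: taken
xor $t3, $t3, 15 → $t3=1^15=14
mul $t5, $t5, 6 → $t5=88*6=528
sub $t5, $t5, $t0 → $t5=528-1=527
sub $t0, $t0, 1 → $t0=1-1=0
cmp $t0, 0  (cmp 0,0)
bne body: not taken
halt.
Total executed instructions: 22.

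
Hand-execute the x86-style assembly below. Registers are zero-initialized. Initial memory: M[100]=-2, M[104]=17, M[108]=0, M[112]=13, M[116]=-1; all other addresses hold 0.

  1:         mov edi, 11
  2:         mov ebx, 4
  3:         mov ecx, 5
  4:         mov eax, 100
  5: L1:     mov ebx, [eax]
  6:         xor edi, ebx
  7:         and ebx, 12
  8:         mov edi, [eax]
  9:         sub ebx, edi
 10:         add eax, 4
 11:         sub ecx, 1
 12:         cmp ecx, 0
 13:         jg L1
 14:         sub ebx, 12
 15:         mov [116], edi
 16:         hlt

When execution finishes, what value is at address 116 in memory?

-1

after mov edi, 11: edi=11
after mov ebx, 4: ebx=4
after mov ecx, 5: ecx=5
after mov eax, 100: eax=100
after mov ebx, [eax]: ebx=M[100]=-2
after xor edi, ebx: edi=11^(-2)=-11
after and ebx, 12: ebx=(-2)&12=12
after mov edi, [eax]: edi=M[100]=-2
after sub ebx, edi: ebx=12-(-2)=14
after add eax, 4: eax=100+4=104
after sub ecx, 1: ecx=5-1=4
cmp ecx, 0  (cmp 4,0)
jg L1: taken
after mov ebx, [eax]: ebx=M[104]=17
after xor edi, ebx: edi=(-2)^17=-17
after and ebx, 12: ebx=17&12=0
after mov edi, [eax]: edi=M[104]=17
after sub ebx, edi: ebx=0-17=-17
after add eax, 4: eax=104+4=108
after sub ecx, 1: ecx=4-1=3
cmp ecx, 0  (cmp 3,0)
jg L1: taken
after mov ebx, [eax]: ebx=M[108]=0
after xor edi, ebx: edi=17^0=17
after and ebx, 12: ebx=0&12=0
after mov edi, [eax]: edi=M[108]=0
after sub ebx, edi: ebx=0-0=0
after add eax, 4: eax=108+4=112
after sub ecx, 1: ecx=3-1=2
cmp ecx, 0  (cmp 2,0)
jg L1: taken
after mov ebx, [eax]: ebx=M[112]=13
after xor edi, ebx: edi=0^13=13
after and ebx, 12: ebx=13&12=12
after mov edi, [eax]: edi=M[112]=13
after sub ebx, edi: ebx=12-13=-1
after add eax, 4: eax=112+4=116
after sub ecx, 1: ecx=2-1=1
cmp ecx, 0  (cmp 1,0)
jg L1: taken
after mov ebx, [eax]: ebx=M[116]=-1
after xor edi, ebx: edi=13^(-1)=-14
after and ebx, 12: ebx=(-1)&12=12
after mov edi, [eax]: edi=M[116]=-1
after sub ebx, edi: ebx=12-(-1)=13
after add eax, 4: eax=116+4=120
after sub ecx, 1: ecx=1-1=0
cmp ecx, 0  (cmp 0,0)
jg L1: not taken
after sub ebx, 12: ebx=13-12=1
mov [116], edi → M[116]=-1
halt.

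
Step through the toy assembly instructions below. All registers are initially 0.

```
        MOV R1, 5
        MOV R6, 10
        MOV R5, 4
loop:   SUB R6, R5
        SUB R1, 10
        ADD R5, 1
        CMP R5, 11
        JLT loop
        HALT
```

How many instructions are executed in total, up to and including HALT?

MOV R1, 5 → R1=5
MOV R6, 10 → R6=10
MOV R5, 4 → R5=4
SUB R6, R5 → R6=10-4=6
SUB R1, 10 → R1=5-10=-5
ADD R5, 1 → R5=4+1=5
CMP R5, 11  (cmp 5,11)
JLT loop: taken
SUB R6, R5 → R6=6-5=1
SUB R1, 10 → R1=(-5)-10=-15
ADD R5, 1 → R5=5+1=6
CMP R5, 11  (cmp 6,11)
JLT loop: taken
SUB R6, R5 → R6=1-6=-5
SUB R1, 10 → R1=(-15)-10=-25
ADD R5, 1 → R5=6+1=7
CMP R5, 11  (cmp 7,11)
JLT loop: taken
SUB R6, R5 → R6=(-5)-7=-12
SUB R1, 10 → R1=(-25)-10=-35
ADD R5, 1 → R5=7+1=8
CMP R5, 11  (cmp 8,11)
JLT loop: taken
SUB R6, R5 → R6=(-12)-8=-20
SUB R1, 10 → R1=(-35)-10=-45
ADD R5, 1 → R5=8+1=9
CMP R5, 11  (cmp 9,11)
JLT loop: taken
SUB R6, R5 → R6=(-20)-9=-29
SUB R1, 10 → R1=(-45)-10=-55
ADD R5, 1 → R5=9+1=10
CMP R5, 11  (cmp 10,11)
JLT loop: taken
SUB R6, R5 → R6=(-29)-10=-39
SUB R1, 10 → R1=(-55)-10=-65
ADD R5, 1 → R5=10+1=11
CMP R5, 11  (cmp 11,11)
JLT loop: not taken
halt.
Total executed instructions: 39.

39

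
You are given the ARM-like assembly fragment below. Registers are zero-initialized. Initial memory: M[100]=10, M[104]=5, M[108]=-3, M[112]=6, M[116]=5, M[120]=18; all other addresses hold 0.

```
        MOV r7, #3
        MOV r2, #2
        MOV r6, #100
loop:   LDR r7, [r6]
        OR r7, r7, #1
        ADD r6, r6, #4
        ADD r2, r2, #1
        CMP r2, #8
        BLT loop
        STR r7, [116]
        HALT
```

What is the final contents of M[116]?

19

r7=3
r2=2
r6=100
r7=M[100]=10
r7=10|1=11
r6=100+4=104
r2=2+1=3
CMP r2, #8  (cmp 3,8)
BLT loop: taken
r7=M[104]=5
r7=5|1=5
r6=104+4=108
r2=3+1=4
CMP r2, #8  (cmp 4,8)
BLT loop: taken
r7=M[108]=-3
r7=(-3)|1=-3
r6=108+4=112
r2=4+1=5
CMP r2, #8  (cmp 5,8)
BLT loop: taken
r7=M[112]=6
r7=6|1=7
r6=112+4=116
r2=5+1=6
CMP r2, #8  (cmp 6,8)
BLT loop: taken
r7=M[116]=5
r7=5|1=5
r6=116+4=120
r2=6+1=7
CMP r2, #8  (cmp 7,8)
BLT loop: taken
r7=M[120]=18
r7=18|1=19
r6=120+4=124
r2=7+1=8
CMP r2, #8  (cmp 8,8)
BLT loop: not taken
STR r7, [116] → M[116]=19
halt.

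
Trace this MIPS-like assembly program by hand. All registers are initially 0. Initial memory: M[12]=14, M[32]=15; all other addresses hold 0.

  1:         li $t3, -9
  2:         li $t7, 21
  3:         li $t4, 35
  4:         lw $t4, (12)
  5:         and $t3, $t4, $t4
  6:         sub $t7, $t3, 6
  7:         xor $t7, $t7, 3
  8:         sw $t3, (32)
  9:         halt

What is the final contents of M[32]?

14

li $t3, -9 → $t3=-9
li $t7, 21 → $t7=21
li $t4, 35 → $t4=35
lw $t4, (12) → $t4=M[12]=14
and $t3, $t4, $t4 → $t3=14&14=14
sub $t7, $t3, 6 → $t7=14-6=8
xor $t7, $t7, 3 → $t7=8^3=11
sw $t3, (32) → M[32]=14
halt.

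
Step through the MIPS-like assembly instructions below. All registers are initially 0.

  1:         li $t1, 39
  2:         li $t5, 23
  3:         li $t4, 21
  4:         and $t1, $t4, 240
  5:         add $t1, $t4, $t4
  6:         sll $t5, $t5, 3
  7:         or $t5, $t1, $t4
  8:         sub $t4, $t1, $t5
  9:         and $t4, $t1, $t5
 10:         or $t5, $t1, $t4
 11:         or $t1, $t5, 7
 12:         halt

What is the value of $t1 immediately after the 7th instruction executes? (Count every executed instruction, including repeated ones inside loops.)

li $t1, 39 → $t1=39
li $t5, 23 → $t5=23
li $t4, 21 → $t4=21
and $t1, $t4, 240 → $t1=21&240=16
add $t1, $t4, $t4 → $t1=21+21=42
sll $t5, $t5, 3 → $t5=23<<3=184
or $t5, $t1, $t4 → $t5=42|21=63
After step 7: $t1 = 42.

42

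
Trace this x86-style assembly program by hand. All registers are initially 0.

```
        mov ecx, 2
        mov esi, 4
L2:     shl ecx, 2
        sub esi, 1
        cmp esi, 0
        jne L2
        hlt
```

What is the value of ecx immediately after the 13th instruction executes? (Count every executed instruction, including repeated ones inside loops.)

128

after mov ecx, 2: ecx=2
after mov esi, 4: esi=4
after shl ecx, 2: ecx=2<<2=8
after sub esi, 1: esi=4-1=3
cmp esi, 0  (cmp 3,0)
jne L2: taken
after shl ecx, 2: ecx=8<<2=32
after sub esi, 1: esi=3-1=2
cmp esi, 0  (cmp 2,0)
jne L2: taken
after shl ecx, 2: ecx=32<<2=128
after sub esi, 1: esi=2-1=1
cmp esi, 0  (cmp 1,0)
After step 13: ecx = 128.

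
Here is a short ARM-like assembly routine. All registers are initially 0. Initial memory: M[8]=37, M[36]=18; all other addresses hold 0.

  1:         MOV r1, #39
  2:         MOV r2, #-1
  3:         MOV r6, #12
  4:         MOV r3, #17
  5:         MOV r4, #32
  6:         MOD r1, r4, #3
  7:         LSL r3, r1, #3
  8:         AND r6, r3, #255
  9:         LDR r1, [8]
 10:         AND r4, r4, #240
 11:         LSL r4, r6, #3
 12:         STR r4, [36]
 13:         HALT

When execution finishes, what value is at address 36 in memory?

r1=39
r2=-1
r6=12
r3=17
r4=32
r1=32%3=2
r3=2<<3=16
r6=16&255=16
r1=M[8]=37
r4=32&240=32
r4=16<<3=128
STR r4, [36] → M[36]=128
halt.

128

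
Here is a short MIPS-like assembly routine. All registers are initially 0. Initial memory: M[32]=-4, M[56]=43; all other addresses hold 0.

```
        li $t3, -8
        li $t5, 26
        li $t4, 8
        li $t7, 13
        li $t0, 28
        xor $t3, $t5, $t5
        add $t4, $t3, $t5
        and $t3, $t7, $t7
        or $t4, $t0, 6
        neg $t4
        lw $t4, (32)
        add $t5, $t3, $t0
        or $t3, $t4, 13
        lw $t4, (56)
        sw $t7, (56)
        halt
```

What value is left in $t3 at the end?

-3

after li $t3, -8: $t3=-8
after li $t5, 26: $t5=26
after li $t4, 8: $t4=8
after li $t7, 13: $t7=13
after li $t0, 28: $t0=28
after xor $t3, $t5, $t5: $t3=26^26=0
after add $t4, $t3, $t5: $t4=0+26=26
after and $t3, $t7, $t7: $t3=13&13=13
after or $t4, $t0, 6: $t4=28|6=30
after neg $t4: $t4=-(30)=-30
after lw $t4, (32): $t4=M[32]=-4
after add $t5, $t3, $t0: $t5=13+28=41
after or $t3, $t4, 13: $t3=(-4)|13=-3
after lw $t4, (56): $t4=M[56]=43
sw $t7, (56) → M[56]=13
halt.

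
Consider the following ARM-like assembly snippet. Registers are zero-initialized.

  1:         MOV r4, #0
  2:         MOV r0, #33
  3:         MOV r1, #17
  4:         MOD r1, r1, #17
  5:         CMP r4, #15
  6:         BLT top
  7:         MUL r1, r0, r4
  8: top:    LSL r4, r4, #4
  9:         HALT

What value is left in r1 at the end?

after MOV r4, #0: r4=0
after MOV r0, #33: r0=33
after MOV r1, #17: r1=17
after MOD r1, r1, #17: r1=17%17=0
CMP r4, #15  (cmp 0,15)
BLT top: taken
after LSL r4, r4, #4: r4=0<<4=0
halt.

0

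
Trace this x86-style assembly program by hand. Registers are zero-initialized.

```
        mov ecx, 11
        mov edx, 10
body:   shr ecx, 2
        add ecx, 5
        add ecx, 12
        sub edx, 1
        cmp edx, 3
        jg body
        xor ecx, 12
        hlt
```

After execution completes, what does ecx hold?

26

after mov ecx, 11: ecx=11
after mov edx, 10: edx=10
after shr ecx, 2: ecx=11>>2=2
after add ecx, 5: ecx=2+5=7
after add ecx, 12: ecx=7+12=19
after sub edx, 1: edx=10-1=9
cmp edx, 3  (cmp 9,3)
jg body: taken
after shr ecx, 2: ecx=19>>2=4
after add ecx, 5: ecx=4+5=9
after add ecx, 12: ecx=9+12=21
after sub edx, 1: edx=9-1=8
cmp edx, 3  (cmp 8,3)
jg body: taken
after shr ecx, 2: ecx=21>>2=5
after add ecx, 5: ecx=5+5=10
after add ecx, 12: ecx=10+12=22
after sub edx, 1: edx=8-1=7
cmp edx, 3  (cmp 7,3)
jg body: taken
after shr ecx, 2: ecx=22>>2=5
after add ecx, 5: ecx=5+5=10
after add ecx, 12: ecx=10+12=22
after sub edx, 1: edx=7-1=6
cmp edx, 3  (cmp 6,3)
jg body: taken
after shr ecx, 2: ecx=22>>2=5
after add ecx, 5: ecx=5+5=10
after add ecx, 12: ecx=10+12=22
after sub edx, 1: edx=6-1=5
cmp edx, 3  (cmp 5,3)
jg body: taken
after shr ecx, 2: ecx=22>>2=5
after add ecx, 5: ecx=5+5=10
after add ecx, 12: ecx=10+12=22
after sub edx, 1: edx=5-1=4
cmp edx, 3  (cmp 4,3)
jg body: taken
after shr ecx, 2: ecx=22>>2=5
after add ecx, 5: ecx=5+5=10
after add ecx, 12: ecx=10+12=22
after sub edx, 1: edx=4-1=3
cmp edx, 3  (cmp 3,3)
jg body: not taken
after xor ecx, 12: ecx=22^12=26
halt.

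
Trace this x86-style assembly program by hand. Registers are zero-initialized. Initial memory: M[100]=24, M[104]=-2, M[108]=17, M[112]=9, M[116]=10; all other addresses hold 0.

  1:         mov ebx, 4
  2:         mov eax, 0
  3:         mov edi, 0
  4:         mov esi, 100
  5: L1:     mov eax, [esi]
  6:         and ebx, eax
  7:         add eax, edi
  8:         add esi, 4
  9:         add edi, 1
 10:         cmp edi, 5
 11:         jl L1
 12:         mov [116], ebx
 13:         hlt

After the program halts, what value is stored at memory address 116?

0

after mov ebx, 4: ebx=4
after mov eax, 0: eax=0
after mov edi, 0: edi=0
after mov esi, 100: esi=100
after mov eax, [esi]: eax=M[100]=24
after and ebx, eax: ebx=4&24=0
after add eax, edi: eax=24+0=24
after add esi, 4: esi=100+4=104
after add edi, 1: edi=0+1=1
cmp edi, 5  (cmp 1,5)
jl L1: taken
after mov eax, [esi]: eax=M[104]=-2
after and ebx, eax: ebx=0&(-2)=0
after add eax, edi: eax=(-2)+1=-1
after add esi, 4: esi=104+4=108
after add edi, 1: edi=1+1=2
cmp edi, 5  (cmp 2,5)
jl L1: taken
after mov eax, [esi]: eax=M[108]=17
after and ebx, eax: ebx=0&17=0
after add eax, edi: eax=17+2=19
after add esi, 4: esi=108+4=112
after add edi, 1: edi=2+1=3
cmp edi, 5  (cmp 3,5)
jl L1: taken
after mov eax, [esi]: eax=M[112]=9
after and ebx, eax: ebx=0&9=0
after add eax, edi: eax=9+3=12
after add esi, 4: esi=112+4=116
after add edi, 1: edi=3+1=4
cmp edi, 5  (cmp 4,5)
jl L1: taken
after mov eax, [esi]: eax=M[116]=10
after and ebx, eax: ebx=0&10=0
after add eax, edi: eax=10+4=14
after add esi, 4: esi=116+4=120
after add edi, 1: edi=4+1=5
cmp edi, 5  (cmp 5,5)
jl L1: not taken
mov [116], ebx → M[116]=0
halt.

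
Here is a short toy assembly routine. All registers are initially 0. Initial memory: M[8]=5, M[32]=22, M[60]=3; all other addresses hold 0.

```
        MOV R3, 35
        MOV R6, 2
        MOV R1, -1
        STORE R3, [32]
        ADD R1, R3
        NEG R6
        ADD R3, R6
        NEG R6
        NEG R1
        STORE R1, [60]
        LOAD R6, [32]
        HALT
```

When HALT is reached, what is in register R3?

33

R3=35
R6=2
R1=-1
STORE R3, [32] → M[32]=35
R1=(-1)+35=34
R6=-(2)=-2
R3=35+(-2)=33
R6=-(-2)=2
R1=-(34)=-34
STORE R1, [60] → M[60]=-34
R6=M[32]=35
halt.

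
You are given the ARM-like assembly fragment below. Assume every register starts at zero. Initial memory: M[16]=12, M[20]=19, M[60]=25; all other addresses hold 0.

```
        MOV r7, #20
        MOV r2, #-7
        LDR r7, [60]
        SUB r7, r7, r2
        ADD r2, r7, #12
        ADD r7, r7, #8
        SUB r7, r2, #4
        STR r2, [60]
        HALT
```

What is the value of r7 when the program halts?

40

MOV r7, #20 → r7=20
MOV r2, #-7 → r2=-7
LDR r7, [60] → r7=M[60]=25
SUB r7, r7, r2 → r7=25-(-7)=32
ADD r2, r7, #12 → r2=32+12=44
ADD r7, r7, #8 → r7=32+8=40
SUB r7, r2, #4 → r7=44-4=40
STR r2, [60] → M[60]=44
halt.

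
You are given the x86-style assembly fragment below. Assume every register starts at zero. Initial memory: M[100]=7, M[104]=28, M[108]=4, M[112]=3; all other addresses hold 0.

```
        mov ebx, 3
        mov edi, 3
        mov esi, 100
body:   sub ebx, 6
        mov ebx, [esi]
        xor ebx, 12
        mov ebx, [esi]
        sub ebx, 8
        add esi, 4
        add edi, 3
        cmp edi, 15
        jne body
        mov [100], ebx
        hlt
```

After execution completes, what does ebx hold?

-5

mov ebx, 3 → ebx=3
mov edi, 3 → edi=3
mov esi, 100 → esi=100
sub ebx, 6 → ebx=3-6=-3
mov ebx, [esi] → ebx=M[100]=7
xor ebx, 12 → ebx=7^12=11
mov ebx, [esi] → ebx=M[100]=7
sub ebx, 8 → ebx=7-8=-1
add esi, 4 → esi=100+4=104
add edi, 3 → edi=3+3=6
cmp edi, 15  (cmp 6,15)
jne body: taken
sub ebx, 6 → ebx=(-1)-6=-7
mov ebx, [esi] → ebx=M[104]=28
xor ebx, 12 → ebx=28^12=16
mov ebx, [esi] → ebx=M[104]=28
sub ebx, 8 → ebx=28-8=20
add esi, 4 → esi=104+4=108
add edi, 3 → edi=6+3=9
cmp edi, 15  (cmp 9,15)
jne body: taken
sub ebx, 6 → ebx=20-6=14
mov ebx, [esi] → ebx=M[108]=4
xor ebx, 12 → ebx=4^12=8
mov ebx, [esi] → ebx=M[108]=4
sub ebx, 8 → ebx=4-8=-4
add esi, 4 → esi=108+4=112
add edi, 3 → edi=9+3=12
cmp edi, 15  (cmp 12,15)
jne body: taken
sub ebx, 6 → ebx=(-4)-6=-10
mov ebx, [esi] → ebx=M[112]=3
xor ebx, 12 → ebx=3^12=15
mov ebx, [esi] → ebx=M[112]=3
sub ebx, 8 → ebx=3-8=-5
add esi, 4 → esi=112+4=116
add edi, 3 → edi=12+3=15
cmp edi, 15  (cmp 15,15)
jne body: not taken
mov [100], ebx → M[100]=-5
halt.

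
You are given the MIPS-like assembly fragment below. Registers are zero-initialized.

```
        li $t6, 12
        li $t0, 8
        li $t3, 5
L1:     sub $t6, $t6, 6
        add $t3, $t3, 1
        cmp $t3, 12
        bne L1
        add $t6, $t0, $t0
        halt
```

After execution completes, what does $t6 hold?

16

after li $t6, 12: $t6=12
after li $t0, 8: $t0=8
after li $t3, 5: $t3=5
after sub $t6, $t6, 6: $t6=12-6=6
after add $t3, $t3, 1: $t3=5+1=6
cmp $t3, 12  (cmp 6,12)
bne L1: taken
after sub $t6, $t6, 6: $t6=6-6=0
after add $t3, $t3, 1: $t3=6+1=7
cmp $t3, 12  (cmp 7,12)
bne L1: taken
after sub $t6, $t6, 6: $t6=0-6=-6
after add $t3, $t3, 1: $t3=7+1=8
cmp $t3, 12  (cmp 8,12)
bne L1: taken
after sub $t6, $t6, 6: $t6=(-6)-6=-12
after add $t3, $t3, 1: $t3=8+1=9
cmp $t3, 12  (cmp 9,12)
bne L1: taken
after sub $t6, $t6, 6: $t6=(-12)-6=-18
after add $t3, $t3, 1: $t3=9+1=10
cmp $t3, 12  (cmp 10,12)
bne L1: taken
after sub $t6, $t6, 6: $t6=(-18)-6=-24
after add $t3, $t3, 1: $t3=10+1=11
cmp $t3, 12  (cmp 11,12)
bne L1: taken
after sub $t6, $t6, 6: $t6=(-24)-6=-30
after add $t3, $t3, 1: $t3=11+1=12
cmp $t3, 12  (cmp 12,12)
bne L1: not taken
after add $t6, $t0, $t0: $t6=8+8=16
halt.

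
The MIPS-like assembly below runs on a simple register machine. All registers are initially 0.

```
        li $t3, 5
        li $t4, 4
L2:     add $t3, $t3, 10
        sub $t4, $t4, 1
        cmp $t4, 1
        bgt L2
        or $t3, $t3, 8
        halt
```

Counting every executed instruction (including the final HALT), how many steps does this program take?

after li $t3, 5: $t3=5
after li $t4, 4: $t4=4
after add $t3, $t3, 10: $t3=5+10=15
after sub $t4, $t4, 1: $t4=4-1=3
cmp $t4, 1  (cmp 3,1)
bgt L2: taken
after add $t3, $t3, 10: $t3=15+10=25
after sub $t4, $t4, 1: $t4=3-1=2
cmp $t4, 1  (cmp 2,1)
bgt L2: taken
after add $t3, $t3, 10: $t3=25+10=35
after sub $t4, $t4, 1: $t4=2-1=1
cmp $t4, 1  (cmp 1,1)
bgt L2: not taken
after or $t3, $t3, 8: $t3=35|8=43
halt.
Total executed instructions: 16.

16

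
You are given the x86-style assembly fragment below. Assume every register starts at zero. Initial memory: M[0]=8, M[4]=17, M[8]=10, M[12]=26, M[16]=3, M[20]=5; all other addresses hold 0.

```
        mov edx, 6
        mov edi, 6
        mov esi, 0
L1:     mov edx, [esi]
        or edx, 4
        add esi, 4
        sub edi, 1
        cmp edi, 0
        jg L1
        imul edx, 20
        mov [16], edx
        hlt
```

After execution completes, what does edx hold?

100

edx=6
edi=6
esi=0
edx=M[0]=8
edx=8|4=12
esi=0+4=4
edi=6-1=5
cmp edi, 0  (cmp 5,0)
jg L1: taken
edx=M[4]=17
edx=17|4=21
esi=4+4=8
edi=5-1=4
cmp edi, 0  (cmp 4,0)
jg L1: taken
edx=M[8]=10
edx=10|4=14
esi=8+4=12
edi=4-1=3
cmp edi, 0  (cmp 3,0)
jg L1: taken
edx=M[12]=26
edx=26|4=30
esi=12+4=16
edi=3-1=2
cmp edi, 0  (cmp 2,0)
jg L1: taken
edx=M[16]=3
edx=3|4=7
esi=16+4=20
edi=2-1=1
cmp edi, 0  (cmp 1,0)
jg L1: taken
edx=M[20]=5
edx=5|4=5
esi=20+4=24
edi=1-1=0
cmp edi, 0  (cmp 0,0)
jg L1: not taken
edx=5*20=100
mov [16], edx → M[16]=100
halt.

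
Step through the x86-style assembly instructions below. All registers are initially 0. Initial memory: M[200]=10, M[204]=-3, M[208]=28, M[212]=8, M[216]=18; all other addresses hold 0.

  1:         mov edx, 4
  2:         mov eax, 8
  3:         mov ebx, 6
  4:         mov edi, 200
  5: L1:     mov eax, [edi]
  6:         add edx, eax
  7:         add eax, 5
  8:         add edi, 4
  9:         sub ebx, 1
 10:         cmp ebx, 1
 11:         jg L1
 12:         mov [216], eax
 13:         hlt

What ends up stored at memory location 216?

mov edx, 4 → edx=4
mov eax, 8 → eax=8
mov ebx, 6 → ebx=6
mov edi, 200 → edi=200
mov eax, [edi] → eax=M[200]=10
add edx, eax → edx=4+10=14
add eax, 5 → eax=10+5=15
add edi, 4 → edi=200+4=204
sub ebx, 1 → ebx=6-1=5
cmp ebx, 1  (cmp 5,1)
jg L1: taken
mov eax, [edi] → eax=M[204]=-3
add edx, eax → edx=14+(-3)=11
add eax, 5 → eax=(-3)+5=2
add edi, 4 → edi=204+4=208
sub ebx, 1 → ebx=5-1=4
cmp ebx, 1  (cmp 4,1)
jg L1: taken
mov eax, [edi] → eax=M[208]=28
add edx, eax → edx=11+28=39
add eax, 5 → eax=28+5=33
add edi, 4 → edi=208+4=212
sub ebx, 1 → ebx=4-1=3
cmp ebx, 1  (cmp 3,1)
jg L1: taken
mov eax, [edi] → eax=M[212]=8
add edx, eax → edx=39+8=47
add eax, 5 → eax=8+5=13
add edi, 4 → edi=212+4=216
sub ebx, 1 → ebx=3-1=2
cmp ebx, 1  (cmp 2,1)
jg L1: taken
mov eax, [edi] → eax=M[216]=18
add edx, eax → edx=47+18=65
add eax, 5 → eax=18+5=23
add edi, 4 → edi=216+4=220
sub ebx, 1 → ebx=2-1=1
cmp ebx, 1  (cmp 1,1)
jg L1: not taken
mov [216], eax → M[216]=23
halt.

23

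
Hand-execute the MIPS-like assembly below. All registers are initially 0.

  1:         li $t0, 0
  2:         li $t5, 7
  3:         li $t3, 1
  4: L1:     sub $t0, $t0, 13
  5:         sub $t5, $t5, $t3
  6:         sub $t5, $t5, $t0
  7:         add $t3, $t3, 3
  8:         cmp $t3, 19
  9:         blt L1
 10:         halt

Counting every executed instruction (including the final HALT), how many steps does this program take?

40

$t0=0
$t5=7
$t3=1
$t0=0-13=-13
$t5=7-1=6
$t5=6-(-13)=19
$t3=1+3=4
cmp $t3, 19  (cmp 4,19)
blt L1: taken
$t0=(-13)-13=-26
$t5=19-4=15
$t5=15-(-26)=41
$t3=4+3=7
cmp $t3, 19  (cmp 7,19)
blt L1: taken
$t0=(-26)-13=-39
$t5=41-7=34
$t5=34-(-39)=73
$t3=7+3=10
cmp $t3, 19  (cmp 10,19)
blt L1: taken
$t0=(-39)-13=-52
$t5=73-10=63
$t5=63-(-52)=115
$t3=10+3=13
cmp $t3, 19  (cmp 13,19)
blt L1: taken
$t0=(-52)-13=-65
$t5=115-13=102
$t5=102-(-65)=167
$t3=13+3=16
cmp $t3, 19  (cmp 16,19)
blt L1: taken
$t0=(-65)-13=-78
$t5=167-16=151
$t5=151-(-78)=229
$t3=16+3=19
cmp $t3, 19  (cmp 19,19)
blt L1: not taken
halt.
Total executed instructions: 40.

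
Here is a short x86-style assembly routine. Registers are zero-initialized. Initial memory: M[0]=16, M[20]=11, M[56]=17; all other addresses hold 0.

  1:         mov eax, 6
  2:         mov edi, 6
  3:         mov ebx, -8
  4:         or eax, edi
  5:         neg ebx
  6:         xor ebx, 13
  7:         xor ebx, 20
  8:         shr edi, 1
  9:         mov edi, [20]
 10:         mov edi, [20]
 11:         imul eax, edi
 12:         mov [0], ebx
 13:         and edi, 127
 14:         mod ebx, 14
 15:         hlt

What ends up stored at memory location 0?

17

after mov eax, 6: eax=6
after mov edi, 6: edi=6
after mov ebx, -8: ebx=-8
after or eax, edi: eax=6|6=6
after neg ebx: ebx=-(-8)=8
after xor ebx, 13: ebx=8^13=5
after xor ebx, 20: ebx=5^20=17
after shr edi, 1: edi=6>>1=3
after mov edi, [20]: edi=M[20]=11
after mov edi, [20]: edi=M[20]=11
after imul eax, edi: eax=6*11=66
mov [0], ebx → M[0]=17
after and edi, 127: edi=11&127=11
after mod ebx, 14: ebx=17%14=3
halt.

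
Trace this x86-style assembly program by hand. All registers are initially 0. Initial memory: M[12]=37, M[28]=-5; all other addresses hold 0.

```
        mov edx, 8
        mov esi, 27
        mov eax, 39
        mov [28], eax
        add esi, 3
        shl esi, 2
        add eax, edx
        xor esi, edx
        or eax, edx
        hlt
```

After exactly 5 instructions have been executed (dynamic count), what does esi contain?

edx=8
esi=27
eax=39
mov [28], eax → M[28]=39
esi=27+3=30
After step 5: esi = 30.

30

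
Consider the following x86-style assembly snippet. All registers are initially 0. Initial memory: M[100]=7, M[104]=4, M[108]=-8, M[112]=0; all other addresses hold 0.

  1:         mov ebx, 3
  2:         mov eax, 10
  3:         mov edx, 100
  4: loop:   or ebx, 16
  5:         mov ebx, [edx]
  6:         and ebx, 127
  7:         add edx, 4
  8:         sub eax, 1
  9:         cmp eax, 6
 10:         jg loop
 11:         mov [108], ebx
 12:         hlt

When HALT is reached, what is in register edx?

116

after mov ebx, 3: ebx=3
after mov eax, 10: eax=10
after mov edx, 100: edx=100
after or ebx, 16: ebx=3|16=19
after mov ebx, [edx]: ebx=M[100]=7
after and ebx, 127: ebx=7&127=7
after add edx, 4: edx=100+4=104
after sub eax, 1: eax=10-1=9
cmp eax, 6  (cmp 9,6)
jg loop: taken
after or ebx, 16: ebx=7|16=23
after mov ebx, [edx]: ebx=M[104]=4
after and ebx, 127: ebx=4&127=4
after add edx, 4: edx=104+4=108
after sub eax, 1: eax=9-1=8
cmp eax, 6  (cmp 8,6)
jg loop: taken
after or ebx, 16: ebx=4|16=20
after mov ebx, [edx]: ebx=M[108]=-8
after and ebx, 127: ebx=(-8)&127=120
after add edx, 4: edx=108+4=112
after sub eax, 1: eax=8-1=7
cmp eax, 6  (cmp 7,6)
jg loop: taken
after or ebx, 16: ebx=120|16=120
after mov ebx, [edx]: ebx=M[112]=0
after and ebx, 127: ebx=0&127=0
after add edx, 4: edx=112+4=116
after sub eax, 1: eax=7-1=6
cmp eax, 6  (cmp 6,6)
jg loop: not taken
mov [108], ebx → M[108]=0
halt.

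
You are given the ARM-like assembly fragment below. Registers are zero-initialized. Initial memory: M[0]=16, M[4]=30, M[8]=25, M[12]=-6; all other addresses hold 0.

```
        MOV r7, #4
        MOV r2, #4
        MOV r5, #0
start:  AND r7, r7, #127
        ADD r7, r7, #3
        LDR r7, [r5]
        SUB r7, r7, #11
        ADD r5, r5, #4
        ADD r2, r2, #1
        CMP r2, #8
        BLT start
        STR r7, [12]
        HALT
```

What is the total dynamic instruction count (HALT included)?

after MOV r7, #4: r7=4
after MOV r2, #4: r2=4
after MOV r5, #0: r5=0
after AND r7, r7, #127: r7=4&127=4
after ADD r7, r7, #3: r7=4+3=7
after LDR r7, [r5]: r7=M[0]=16
after SUB r7, r7, #11: r7=16-11=5
after ADD r5, r5, #4: r5=0+4=4
after ADD r2, r2, #1: r2=4+1=5
CMP r2, #8  (cmp 5,8)
BLT start: taken
after AND r7, r7, #127: r7=5&127=5
after ADD r7, r7, #3: r7=5+3=8
after LDR r7, [r5]: r7=M[4]=30
after SUB r7, r7, #11: r7=30-11=19
after ADD r5, r5, #4: r5=4+4=8
after ADD r2, r2, #1: r2=5+1=6
CMP r2, #8  (cmp 6,8)
BLT start: taken
after AND r7, r7, #127: r7=19&127=19
after ADD r7, r7, #3: r7=19+3=22
after LDR r7, [r5]: r7=M[8]=25
after SUB r7, r7, #11: r7=25-11=14
after ADD r5, r5, #4: r5=8+4=12
after ADD r2, r2, #1: r2=6+1=7
CMP r2, #8  (cmp 7,8)
BLT start: taken
after AND r7, r7, #127: r7=14&127=14
after ADD r7, r7, #3: r7=14+3=17
after LDR r7, [r5]: r7=M[12]=-6
after SUB r7, r7, #11: r7=(-6)-11=-17
after ADD r5, r5, #4: r5=12+4=16
after ADD r2, r2, #1: r2=7+1=8
CMP r2, #8  (cmp 8,8)
BLT start: not taken
STR r7, [12] → M[12]=-17
halt.
Total executed instructions: 37.

37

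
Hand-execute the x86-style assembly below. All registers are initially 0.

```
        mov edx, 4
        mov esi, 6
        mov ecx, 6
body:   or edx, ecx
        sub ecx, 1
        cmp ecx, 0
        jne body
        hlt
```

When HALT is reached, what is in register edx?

after mov edx, 4: edx=4
after mov esi, 6: esi=6
after mov ecx, 6: ecx=6
after or edx, ecx: edx=4|6=6
after sub ecx, 1: ecx=6-1=5
cmp ecx, 0  (cmp 5,0)
jne body: taken
after or edx, ecx: edx=6|5=7
after sub ecx, 1: ecx=5-1=4
cmp ecx, 0  (cmp 4,0)
jne body: taken
after or edx, ecx: edx=7|4=7
after sub ecx, 1: ecx=4-1=3
cmp ecx, 0  (cmp 3,0)
jne body: taken
after or edx, ecx: edx=7|3=7
after sub ecx, 1: ecx=3-1=2
cmp ecx, 0  (cmp 2,0)
jne body: taken
after or edx, ecx: edx=7|2=7
after sub ecx, 1: ecx=2-1=1
cmp ecx, 0  (cmp 1,0)
jne body: taken
after or edx, ecx: edx=7|1=7
after sub ecx, 1: ecx=1-1=0
cmp ecx, 0  (cmp 0,0)
jne body: not taken
halt.

7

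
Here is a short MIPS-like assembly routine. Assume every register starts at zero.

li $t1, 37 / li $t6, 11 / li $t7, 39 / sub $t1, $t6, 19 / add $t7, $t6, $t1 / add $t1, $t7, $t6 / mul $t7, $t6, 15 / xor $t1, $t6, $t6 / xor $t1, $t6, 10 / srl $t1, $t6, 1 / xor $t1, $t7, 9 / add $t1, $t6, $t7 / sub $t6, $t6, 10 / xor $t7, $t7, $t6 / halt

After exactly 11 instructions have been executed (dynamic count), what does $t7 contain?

165

$t1=37
$t6=11
$t7=39
$t1=11-19=-8
$t7=11+(-8)=3
$t1=3+11=14
$t7=11*15=165
$t1=11^11=0
$t1=11^10=1
$t1=11>>1=5
$t1=165^9=172
After step 11: $t7 = 165.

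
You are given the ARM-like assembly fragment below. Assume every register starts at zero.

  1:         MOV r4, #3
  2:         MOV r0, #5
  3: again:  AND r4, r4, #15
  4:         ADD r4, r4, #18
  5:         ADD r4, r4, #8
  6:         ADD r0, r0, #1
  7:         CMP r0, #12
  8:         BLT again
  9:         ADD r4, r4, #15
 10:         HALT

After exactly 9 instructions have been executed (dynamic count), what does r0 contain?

6

after MOV r4, #3: r4=3
after MOV r0, #5: r0=5
after AND r4, r4, #15: r4=3&15=3
after ADD r4, r4, #18: r4=3+18=21
after ADD r4, r4, #8: r4=21+8=29
after ADD r0, r0, #1: r0=5+1=6
CMP r0, #12  (cmp 6,12)
BLT again: taken
after AND r4, r4, #15: r4=29&15=13
After step 9: r0 = 6.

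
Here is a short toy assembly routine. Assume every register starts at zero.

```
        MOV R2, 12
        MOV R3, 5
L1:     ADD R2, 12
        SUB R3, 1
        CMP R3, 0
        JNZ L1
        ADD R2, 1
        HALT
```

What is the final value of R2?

73

R2=12
R3=5
R2=12+12=24
R3=5-1=4
CMP R3, 0  (cmp 4,0)
JNZ L1: taken
R2=24+12=36
R3=4-1=3
CMP R3, 0  (cmp 3,0)
JNZ L1: taken
R2=36+12=48
R3=3-1=2
CMP R3, 0  (cmp 2,0)
JNZ L1: taken
R2=48+12=60
R3=2-1=1
CMP R3, 0  (cmp 1,0)
JNZ L1: taken
R2=60+12=72
R3=1-1=0
CMP R3, 0  (cmp 0,0)
JNZ L1: not taken
R2=72+1=73
halt.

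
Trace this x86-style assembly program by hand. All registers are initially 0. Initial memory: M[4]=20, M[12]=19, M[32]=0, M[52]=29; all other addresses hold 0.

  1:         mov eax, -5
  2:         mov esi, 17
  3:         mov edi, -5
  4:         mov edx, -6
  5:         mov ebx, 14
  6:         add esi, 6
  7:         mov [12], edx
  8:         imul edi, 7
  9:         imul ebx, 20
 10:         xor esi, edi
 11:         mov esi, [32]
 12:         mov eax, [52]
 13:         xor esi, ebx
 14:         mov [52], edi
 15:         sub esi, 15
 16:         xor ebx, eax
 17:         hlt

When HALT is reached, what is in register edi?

eax=-5
esi=17
edi=-5
edx=-6
ebx=14
esi=17+6=23
mov [12], edx → M[12]=-6
edi=(-5)*7=-35
ebx=14*20=280
esi=23^(-35)=-54
esi=M[32]=0
eax=M[52]=29
esi=0^280=280
mov [52], edi → M[52]=-35
esi=280-15=265
ebx=280^29=261
halt.

-35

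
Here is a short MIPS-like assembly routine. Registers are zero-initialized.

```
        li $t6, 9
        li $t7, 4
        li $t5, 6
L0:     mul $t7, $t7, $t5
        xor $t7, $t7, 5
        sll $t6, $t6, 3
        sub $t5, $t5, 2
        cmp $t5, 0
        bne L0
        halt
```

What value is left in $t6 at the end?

4608

li $t6, 9 → $t6=9
li $t7, 4 → $t7=4
li $t5, 6 → $t5=6
mul $t7, $t7, $t5 → $t7=4*6=24
xor $t7, $t7, 5 → $t7=24^5=29
sll $t6, $t6, 3 → $t6=9<<3=72
sub $t5, $t5, 2 → $t5=6-2=4
cmp $t5, 0  (cmp 4,0)
bne L0: taken
mul $t7, $t7, $t5 → $t7=29*4=116
xor $t7, $t7, 5 → $t7=116^5=113
sll $t6, $t6, 3 → $t6=72<<3=576
sub $t5, $t5, 2 → $t5=4-2=2
cmp $t5, 0  (cmp 2,0)
bne L0: taken
mul $t7, $t7, $t5 → $t7=113*2=226
xor $t7, $t7, 5 → $t7=226^5=231
sll $t6, $t6, 3 → $t6=576<<3=4608
sub $t5, $t5, 2 → $t5=2-2=0
cmp $t5, 0  (cmp 0,0)
bne L0: not taken
halt.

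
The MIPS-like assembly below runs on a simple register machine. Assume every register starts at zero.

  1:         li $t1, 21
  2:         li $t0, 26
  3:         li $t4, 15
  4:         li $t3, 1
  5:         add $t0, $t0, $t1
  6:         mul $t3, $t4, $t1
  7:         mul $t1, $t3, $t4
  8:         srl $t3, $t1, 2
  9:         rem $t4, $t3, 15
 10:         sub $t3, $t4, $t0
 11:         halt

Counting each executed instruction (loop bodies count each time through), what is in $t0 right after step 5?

47

$t1=21
$t0=26
$t4=15
$t3=1
$t0=26+21=47
After step 5: $t0 = 47.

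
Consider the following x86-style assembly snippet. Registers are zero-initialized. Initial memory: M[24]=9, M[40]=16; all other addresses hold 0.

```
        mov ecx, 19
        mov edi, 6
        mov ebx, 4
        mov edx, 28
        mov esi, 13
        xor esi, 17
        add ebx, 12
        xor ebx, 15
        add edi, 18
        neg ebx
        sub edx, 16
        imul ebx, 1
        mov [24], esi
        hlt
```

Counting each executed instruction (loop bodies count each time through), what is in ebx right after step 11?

-31

ecx=19
edi=6
ebx=4
edx=28
esi=13
esi=13^17=28
ebx=4+12=16
ebx=16^15=31
edi=6+18=24
ebx=-(31)=-31
edx=28-16=12
After step 11: ebx = -31.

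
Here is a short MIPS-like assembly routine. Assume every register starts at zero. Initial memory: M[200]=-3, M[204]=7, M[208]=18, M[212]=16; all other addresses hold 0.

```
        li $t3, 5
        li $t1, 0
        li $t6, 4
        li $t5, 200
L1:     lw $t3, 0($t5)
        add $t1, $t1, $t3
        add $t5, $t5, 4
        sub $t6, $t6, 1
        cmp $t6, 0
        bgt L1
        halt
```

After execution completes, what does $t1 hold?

38

after li $t3, 5: $t3=5
after li $t1, 0: $t1=0
after li $t6, 4: $t6=4
after li $t5, 200: $t5=200
after lw $t3, 0($t5): $t3=M[200]=-3
after add $t1, $t1, $t3: $t1=0+(-3)=-3
after add $t5, $t5, 4: $t5=200+4=204
after sub $t6, $t6, 1: $t6=4-1=3
cmp $t6, 0  (cmp 3,0)
bgt L1: taken
after lw $t3, 0($t5): $t3=M[204]=7
after add $t1, $t1, $t3: $t1=(-3)+7=4
after add $t5, $t5, 4: $t5=204+4=208
after sub $t6, $t6, 1: $t6=3-1=2
cmp $t6, 0  (cmp 2,0)
bgt L1: taken
after lw $t3, 0($t5): $t3=M[208]=18
after add $t1, $t1, $t3: $t1=4+18=22
after add $t5, $t5, 4: $t5=208+4=212
after sub $t6, $t6, 1: $t6=2-1=1
cmp $t6, 0  (cmp 1,0)
bgt L1: taken
after lw $t3, 0($t5): $t3=M[212]=16
after add $t1, $t1, $t3: $t1=22+16=38
after add $t5, $t5, 4: $t5=212+4=216
after sub $t6, $t6, 1: $t6=1-1=0
cmp $t6, 0  (cmp 0,0)
bgt L1: not taken
halt.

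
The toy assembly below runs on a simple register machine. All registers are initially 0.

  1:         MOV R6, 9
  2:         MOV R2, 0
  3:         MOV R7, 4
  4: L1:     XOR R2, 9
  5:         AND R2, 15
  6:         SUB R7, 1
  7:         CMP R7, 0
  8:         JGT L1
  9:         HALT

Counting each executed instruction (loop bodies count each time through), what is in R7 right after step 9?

R6=9
R2=0
R7=4
R2=0^9=9
R2=9&15=9
R7=4-1=3
CMP R7, 0  (cmp 3,0)
JGT L1: taken
R2=9^9=0
After step 9: R7 = 3.

3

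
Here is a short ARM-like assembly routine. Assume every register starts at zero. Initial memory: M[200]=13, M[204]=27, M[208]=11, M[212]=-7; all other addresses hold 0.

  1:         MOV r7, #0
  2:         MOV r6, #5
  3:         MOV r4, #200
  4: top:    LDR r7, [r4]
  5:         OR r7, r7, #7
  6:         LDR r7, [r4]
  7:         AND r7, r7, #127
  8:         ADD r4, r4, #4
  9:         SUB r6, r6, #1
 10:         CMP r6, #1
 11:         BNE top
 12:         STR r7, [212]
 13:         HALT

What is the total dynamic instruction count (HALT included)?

37

after MOV r7, #0: r7=0
after MOV r6, #5: r6=5
after MOV r4, #200: r4=200
after LDR r7, [r4]: r7=M[200]=13
after OR r7, r7, #7: r7=13|7=15
after LDR r7, [r4]: r7=M[200]=13
after AND r7, r7, #127: r7=13&127=13
after ADD r4, r4, #4: r4=200+4=204
after SUB r6, r6, #1: r6=5-1=4
CMP r6, #1  (cmp 4,1)
BNE top: taken
after LDR r7, [r4]: r7=M[204]=27
after OR r7, r7, #7: r7=27|7=31
after LDR r7, [r4]: r7=M[204]=27
after AND r7, r7, #127: r7=27&127=27
after ADD r4, r4, #4: r4=204+4=208
after SUB r6, r6, #1: r6=4-1=3
CMP r6, #1  (cmp 3,1)
BNE top: taken
after LDR r7, [r4]: r7=M[208]=11
after OR r7, r7, #7: r7=11|7=15
after LDR r7, [r4]: r7=M[208]=11
after AND r7, r7, #127: r7=11&127=11
after ADD r4, r4, #4: r4=208+4=212
after SUB r6, r6, #1: r6=3-1=2
CMP r6, #1  (cmp 2,1)
BNE top: taken
after LDR r7, [r4]: r7=M[212]=-7
after OR r7, r7, #7: r7=(-7)|7=-1
after LDR r7, [r4]: r7=M[212]=-7
after AND r7, r7, #127: r7=(-7)&127=121
after ADD r4, r4, #4: r4=212+4=216
after SUB r6, r6, #1: r6=2-1=1
CMP r6, #1  (cmp 1,1)
BNE top: not taken
STR r7, [212] → M[212]=121
halt.
Total executed instructions: 37.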